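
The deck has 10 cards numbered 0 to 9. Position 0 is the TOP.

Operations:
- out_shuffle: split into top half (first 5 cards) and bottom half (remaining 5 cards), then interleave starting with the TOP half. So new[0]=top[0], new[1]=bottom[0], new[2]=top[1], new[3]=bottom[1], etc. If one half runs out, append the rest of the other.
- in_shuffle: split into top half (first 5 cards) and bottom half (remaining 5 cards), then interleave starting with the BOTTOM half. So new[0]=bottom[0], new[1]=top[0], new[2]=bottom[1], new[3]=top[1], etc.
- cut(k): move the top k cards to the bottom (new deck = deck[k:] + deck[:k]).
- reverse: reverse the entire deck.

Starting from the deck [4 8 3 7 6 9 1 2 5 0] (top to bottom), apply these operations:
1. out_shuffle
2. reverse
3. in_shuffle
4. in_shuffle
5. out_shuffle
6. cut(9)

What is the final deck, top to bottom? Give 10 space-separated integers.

After op 1 (out_shuffle): [4 9 8 1 3 2 7 5 6 0]
After op 2 (reverse): [0 6 5 7 2 3 1 8 9 4]
After op 3 (in_shuffle): [3 0 1 6 8 5 9 7 4 2]
After op 4 (in_shuffle): [5 3 9 0 7 1 4 6 2 8]
After op 5 (out_shuffle): [5 1 3 4 9 6 0 2 7 8]
After op 6 (cut(9)): [8 5 1 3 4 9 6 0 2 7]

Answer: 8 5 1 3 4 9 6 0 2 7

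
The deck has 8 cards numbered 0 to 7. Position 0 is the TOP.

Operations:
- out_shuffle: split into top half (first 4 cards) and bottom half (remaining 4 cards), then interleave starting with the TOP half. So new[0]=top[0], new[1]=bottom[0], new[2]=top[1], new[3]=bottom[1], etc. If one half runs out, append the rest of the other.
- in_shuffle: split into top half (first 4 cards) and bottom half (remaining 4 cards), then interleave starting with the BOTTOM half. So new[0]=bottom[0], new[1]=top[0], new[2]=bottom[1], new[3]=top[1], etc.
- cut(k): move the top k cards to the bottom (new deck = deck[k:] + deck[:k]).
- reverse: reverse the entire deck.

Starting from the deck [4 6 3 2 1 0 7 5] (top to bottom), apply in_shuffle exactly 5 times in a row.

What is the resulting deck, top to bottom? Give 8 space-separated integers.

Answer: 6 2 0 5 4 3 1 7

Derivation:
After op 1 (in_shuffle): [1 4 0 6 7 3 5 2]
After op 2 (in_shuffle): [7 1 3 4 5 0 2 6]
After op 3 (in_shuffle): [5 7 0 1 2 3 6 4]
After op 4 (in_shuffle): [2 5 3 7 6 0 4 1]
After op 5 (in_shuffle): [6 2 0 5 4 3 1 7]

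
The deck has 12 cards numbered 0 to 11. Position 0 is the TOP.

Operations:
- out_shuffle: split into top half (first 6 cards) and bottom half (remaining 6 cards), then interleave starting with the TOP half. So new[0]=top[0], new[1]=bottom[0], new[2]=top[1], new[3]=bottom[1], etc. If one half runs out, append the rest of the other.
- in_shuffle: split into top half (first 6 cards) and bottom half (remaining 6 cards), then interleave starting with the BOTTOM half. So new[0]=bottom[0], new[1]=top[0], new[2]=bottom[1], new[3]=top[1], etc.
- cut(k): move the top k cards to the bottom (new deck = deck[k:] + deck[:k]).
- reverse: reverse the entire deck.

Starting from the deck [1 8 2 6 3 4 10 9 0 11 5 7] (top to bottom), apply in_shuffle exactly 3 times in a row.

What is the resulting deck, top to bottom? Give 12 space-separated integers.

After op 1 (in_shuffle): [10 1 9 8 0 2 11 6 5 3 7 4]
After op 2 (in_shuffle): [11 10 6 1 5 9 3 8 7 0 4 2]
After op 3 (in_shuffle): [3 11 8 10 7 6 0 1 4 5 2 9]

Answer: 3 11 8 10 7 6 0 1 4 5 2 9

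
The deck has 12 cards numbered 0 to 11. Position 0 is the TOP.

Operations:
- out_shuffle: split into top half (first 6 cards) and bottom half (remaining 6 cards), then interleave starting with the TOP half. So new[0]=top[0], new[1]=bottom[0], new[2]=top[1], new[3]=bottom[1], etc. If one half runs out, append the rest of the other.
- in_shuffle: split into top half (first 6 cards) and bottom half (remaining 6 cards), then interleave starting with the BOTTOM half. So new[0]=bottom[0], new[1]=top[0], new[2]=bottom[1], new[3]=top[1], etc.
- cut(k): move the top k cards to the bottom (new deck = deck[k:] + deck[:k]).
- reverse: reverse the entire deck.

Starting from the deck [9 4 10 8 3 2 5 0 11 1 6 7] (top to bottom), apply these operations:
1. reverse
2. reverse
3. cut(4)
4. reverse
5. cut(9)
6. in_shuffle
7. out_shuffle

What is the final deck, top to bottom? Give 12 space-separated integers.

After op 1 (reverse): [7 6 1 11 0 5 2 3 8 10 4 9]
After op 2 (reverse): [9 4 10 8 3 2 5 0 11 1 6 7]
After op 3 (cut(4)): [3 2 5 0 11 1 6 7 9 4 10 8]
After op 4 (reverse): [8 10 4 9 7 6 1 11 0 5 2 3]
After op 5 (cut(9)): [5 2 3 8 10 4 9 7 6 1 11 0]
After op 6 (in_shuffle): [9 5 7 2 6 3 1 8 11 10 0 4]
After op 7 (out_shuffle): [9 1 5 8 7 11 2 10 6 0 3 4]

Answer: 9 1 5 8 7 11 2 10 6 0 3 4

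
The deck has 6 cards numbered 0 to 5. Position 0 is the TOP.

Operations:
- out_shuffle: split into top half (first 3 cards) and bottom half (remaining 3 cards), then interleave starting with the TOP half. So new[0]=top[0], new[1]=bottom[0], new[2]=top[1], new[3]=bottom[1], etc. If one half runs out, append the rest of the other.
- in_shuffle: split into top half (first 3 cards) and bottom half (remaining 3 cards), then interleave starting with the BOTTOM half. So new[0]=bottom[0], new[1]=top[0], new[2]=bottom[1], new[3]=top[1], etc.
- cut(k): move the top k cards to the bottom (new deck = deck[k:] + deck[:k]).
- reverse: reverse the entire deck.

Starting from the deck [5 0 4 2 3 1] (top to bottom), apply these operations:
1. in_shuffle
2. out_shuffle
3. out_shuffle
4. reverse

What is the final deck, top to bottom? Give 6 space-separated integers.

Answer: 4 5 3 0 1 2

Derivation:
After op 1 (in_shuffle): [2 5 3 0 1 4]
After op 2 (out_shuffle): [2 0 5 1 3 4]
After op 3 (out_shuffle): [2 1 0 3 5 4]
After op 4 (reverse): [4 5 3 0 1 2]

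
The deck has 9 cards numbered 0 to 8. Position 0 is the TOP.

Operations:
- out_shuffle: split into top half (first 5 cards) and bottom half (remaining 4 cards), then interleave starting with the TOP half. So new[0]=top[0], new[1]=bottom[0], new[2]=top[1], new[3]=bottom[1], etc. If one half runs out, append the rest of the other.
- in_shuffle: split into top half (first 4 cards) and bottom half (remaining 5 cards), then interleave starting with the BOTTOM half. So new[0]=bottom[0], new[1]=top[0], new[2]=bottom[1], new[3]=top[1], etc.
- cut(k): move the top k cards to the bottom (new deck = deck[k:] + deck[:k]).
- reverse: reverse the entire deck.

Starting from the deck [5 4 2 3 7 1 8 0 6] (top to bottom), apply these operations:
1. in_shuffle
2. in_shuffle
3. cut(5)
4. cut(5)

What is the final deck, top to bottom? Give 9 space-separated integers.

After op 1 (in_shuffle): [7 5 1 4 8 2 0 3 6]
After op 2 (in_shuffle): [8 7 2 5 0 1 3 4 6]
After op 3 (cut(5)): [1 3 4 6 8 7 2 5 0]
After op 4 (cut(5)): [7 2 5 0 1 3 4 6 8]

Answer: 7 2 5 0 1 3 4 6 8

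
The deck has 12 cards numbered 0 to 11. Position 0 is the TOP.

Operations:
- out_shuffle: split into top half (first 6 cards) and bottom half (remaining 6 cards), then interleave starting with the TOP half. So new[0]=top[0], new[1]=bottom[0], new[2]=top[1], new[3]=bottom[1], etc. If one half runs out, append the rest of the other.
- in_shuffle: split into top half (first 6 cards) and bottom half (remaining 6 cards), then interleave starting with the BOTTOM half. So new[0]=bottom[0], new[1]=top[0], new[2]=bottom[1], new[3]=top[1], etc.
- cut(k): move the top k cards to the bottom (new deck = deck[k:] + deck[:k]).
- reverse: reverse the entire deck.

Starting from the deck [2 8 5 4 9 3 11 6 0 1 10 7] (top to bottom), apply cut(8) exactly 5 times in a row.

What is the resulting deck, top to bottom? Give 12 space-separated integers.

Answer: 9 3 11 6 0 1 10 7 2 8 5 4

Derivation:
After op 1 (cut(8)): [0 1 10 7 2 8 5 4 9 3 11 6]
After op 2 (cut(8)): [9 3 11 6 0 1 10 7 2 8 5 4]
After op 3 (cut(8)): [2 8 5 4 9 3 11 6 0 1 10 7]
After op 4 (cut(8)): [0 1 10 7 2 8 5 4 9 3 11 6]
After op 5 (cut(8)): [9 3 11 6 0 1 10 7 2 8 5 4]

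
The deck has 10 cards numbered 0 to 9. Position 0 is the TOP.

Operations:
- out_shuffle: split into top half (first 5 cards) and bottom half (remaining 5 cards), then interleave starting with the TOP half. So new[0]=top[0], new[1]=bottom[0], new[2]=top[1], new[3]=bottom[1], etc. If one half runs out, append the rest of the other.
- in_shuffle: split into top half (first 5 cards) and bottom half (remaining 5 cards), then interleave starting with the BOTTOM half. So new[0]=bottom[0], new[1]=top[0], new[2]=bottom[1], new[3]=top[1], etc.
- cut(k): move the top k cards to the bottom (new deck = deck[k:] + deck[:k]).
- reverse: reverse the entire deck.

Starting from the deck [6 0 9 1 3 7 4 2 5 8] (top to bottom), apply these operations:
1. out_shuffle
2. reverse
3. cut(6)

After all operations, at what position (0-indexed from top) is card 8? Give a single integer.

Answer: 4

Derivation:
After op 1 (out_shuffle): [6 7 0 4 9 2 1 5 3 8]
After op 2 (reverse): [8 3 5 1 2 9 4 0 7 6]
After op 3 (cut(6)): [4 0 7 6 8 3 5 1 2 9]
Card 8 is at position 4.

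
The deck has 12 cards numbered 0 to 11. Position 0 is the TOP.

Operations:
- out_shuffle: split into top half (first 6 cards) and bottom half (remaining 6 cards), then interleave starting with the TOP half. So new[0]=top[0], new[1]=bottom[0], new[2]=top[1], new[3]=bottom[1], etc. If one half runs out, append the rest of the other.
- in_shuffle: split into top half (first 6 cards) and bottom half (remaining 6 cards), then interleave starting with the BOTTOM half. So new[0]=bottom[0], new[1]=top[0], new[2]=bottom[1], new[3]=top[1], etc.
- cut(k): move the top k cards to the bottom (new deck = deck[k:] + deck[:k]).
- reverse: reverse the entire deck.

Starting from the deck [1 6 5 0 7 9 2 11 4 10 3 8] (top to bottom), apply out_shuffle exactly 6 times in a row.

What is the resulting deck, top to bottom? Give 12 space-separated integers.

After op 1 (out_shuffle): [1 2 6 11 5 4 0 10 7 3 9 8]
After op 2 (out_shuffle): [1 0 2 10 6 7 11 3 5 9 4 8]
After op 3 (out_shuffle): [1 11 0 3 2 5 10 9 6 4 7 8]
After op 4 (out_shuffle): [1 10 11 9 0 6 3 4 2 7 5 8]
After op 5 (out_shuffle): [1 3 10 4 11 2 9 7 0 5 6 8]
After op 6 (out_shuffle): [1 9 3 7 10 0 4 5 11 6 2 8]

Answer: 1 9 3 7 10 0 4 5 11 6 2 8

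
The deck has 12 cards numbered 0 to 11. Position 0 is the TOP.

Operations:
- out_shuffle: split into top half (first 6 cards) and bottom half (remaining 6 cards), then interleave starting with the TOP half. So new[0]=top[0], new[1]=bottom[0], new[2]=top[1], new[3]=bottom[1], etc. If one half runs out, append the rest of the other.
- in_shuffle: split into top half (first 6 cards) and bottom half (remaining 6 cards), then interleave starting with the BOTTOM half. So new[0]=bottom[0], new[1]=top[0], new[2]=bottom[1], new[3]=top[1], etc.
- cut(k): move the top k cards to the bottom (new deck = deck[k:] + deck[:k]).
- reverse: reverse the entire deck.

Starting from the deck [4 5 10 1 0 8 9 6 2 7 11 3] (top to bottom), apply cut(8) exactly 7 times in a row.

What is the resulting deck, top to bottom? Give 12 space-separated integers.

Answer: 2 7 11 3 4 5 10 1 0 8 9 6

Derivation:
After op 1 (cut(8)): [2 7 11 3 4 5 10 1 0 8 9 6]
After op 2 (cut(8)): [0 8 9 6 2 7 11 3 4 5 10 1]
After op 3 (cut(8)): [4 5 10 1 0 8 9 6 2 7 11 3]
After op 4 (cut(8)): [2 7 11 3 4 5 10 1 0 8 9 6]
After op 5 (cut(8)): [0 8 9 6 2 7 11 3 4 5 10 1]
After op 6 (cut(8)): [4 5 10 1 0 8 9 6 2 7 11 3]
After op 7 (cut(8)): [2 7 11 3 4 5 10 1 0 8 9 6]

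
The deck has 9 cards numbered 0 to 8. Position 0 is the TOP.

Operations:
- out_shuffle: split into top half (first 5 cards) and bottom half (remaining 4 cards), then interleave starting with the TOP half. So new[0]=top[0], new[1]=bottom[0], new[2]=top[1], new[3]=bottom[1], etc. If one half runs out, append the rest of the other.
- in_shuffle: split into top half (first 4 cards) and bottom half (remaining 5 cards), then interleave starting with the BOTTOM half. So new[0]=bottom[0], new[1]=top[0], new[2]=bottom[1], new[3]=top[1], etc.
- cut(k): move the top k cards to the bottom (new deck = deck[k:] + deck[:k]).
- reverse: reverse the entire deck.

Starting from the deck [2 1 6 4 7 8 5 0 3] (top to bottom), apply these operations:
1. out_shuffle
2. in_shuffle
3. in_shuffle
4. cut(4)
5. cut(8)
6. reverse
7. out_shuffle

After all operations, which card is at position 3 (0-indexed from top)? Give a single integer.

Answer: 0

Derivation:
After op 1 (out_shuffle): [2 8 1 5 6 0 4 3 7]
After op 2 (in_shuffle): [6 2 0 8 4 1 3 5 7]
After op 3 (in_shuffle): [4 6 1 2 3 0 5 8 7]
After op 4 (cut(4)): [3 0 5 8 7 4 6 1 2]
After op 5 (cut(8)): [2 3 0 5 8 7 4 6 1]
After op 6 (reverse): [1 6 4 7 8 5 0 3 2]
After op 7 (out_shuffle): [1 5 6 0 4 3 7 2 8]
Position 3: card 0.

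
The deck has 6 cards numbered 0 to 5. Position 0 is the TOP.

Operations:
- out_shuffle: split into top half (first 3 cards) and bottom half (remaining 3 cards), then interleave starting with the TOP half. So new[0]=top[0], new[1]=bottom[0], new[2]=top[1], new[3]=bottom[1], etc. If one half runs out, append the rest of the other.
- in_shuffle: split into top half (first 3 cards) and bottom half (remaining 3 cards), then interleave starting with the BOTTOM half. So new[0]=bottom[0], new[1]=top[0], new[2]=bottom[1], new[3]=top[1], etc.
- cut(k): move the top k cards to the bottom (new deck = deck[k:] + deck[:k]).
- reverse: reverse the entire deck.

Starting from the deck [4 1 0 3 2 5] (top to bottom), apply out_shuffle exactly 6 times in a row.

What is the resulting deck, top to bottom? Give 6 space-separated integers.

After op 1 (out_shuffle): [4 3 1 2 0 5]
After op 2 (out_shuffle): [4 2 3 0 1 5]
After op 3 (out_shuffle): [4 0 2 1 3 5]
After op 4 (out_shuffle): [4 1 0 3 2 5]
After op 5 (out_shuffle): [4 3 1 2 0 5]
After op 6 (out_shuffle): [4 2 3 0 1 5]

Answer: 4 2 3 0 1 5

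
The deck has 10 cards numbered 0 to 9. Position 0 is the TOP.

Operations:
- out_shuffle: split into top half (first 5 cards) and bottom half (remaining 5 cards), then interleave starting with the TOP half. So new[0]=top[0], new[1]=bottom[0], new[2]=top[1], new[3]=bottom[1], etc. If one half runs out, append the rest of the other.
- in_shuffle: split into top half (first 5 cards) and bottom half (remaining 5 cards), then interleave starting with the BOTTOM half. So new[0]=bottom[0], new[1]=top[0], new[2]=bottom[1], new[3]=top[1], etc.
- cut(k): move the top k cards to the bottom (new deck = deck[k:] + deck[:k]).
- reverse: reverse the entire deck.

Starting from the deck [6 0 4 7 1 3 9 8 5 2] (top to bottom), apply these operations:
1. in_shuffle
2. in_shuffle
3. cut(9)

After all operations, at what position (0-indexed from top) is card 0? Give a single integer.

After op 1 (in_shuffle): [3 6 9 0 8 4 5 7 2 1]
After op 2 (in_shuffle): [4 3 5 6 7 9 2 0 1 8]
After op 3 (cut(9)): [8 4 3 5 6 7 9 2 0 1]
Card 0 is at position 8.

Answer: 8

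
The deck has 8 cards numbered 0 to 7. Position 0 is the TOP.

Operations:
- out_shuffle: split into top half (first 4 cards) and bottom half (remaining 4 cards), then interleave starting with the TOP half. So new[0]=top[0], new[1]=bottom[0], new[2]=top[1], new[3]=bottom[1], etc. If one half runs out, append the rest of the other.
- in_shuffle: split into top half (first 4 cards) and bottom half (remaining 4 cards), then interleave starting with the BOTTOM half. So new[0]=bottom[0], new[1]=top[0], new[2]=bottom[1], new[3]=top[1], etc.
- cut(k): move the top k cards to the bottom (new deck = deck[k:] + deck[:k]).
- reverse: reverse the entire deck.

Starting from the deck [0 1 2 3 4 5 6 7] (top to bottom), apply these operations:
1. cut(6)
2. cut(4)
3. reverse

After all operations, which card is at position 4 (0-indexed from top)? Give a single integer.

Answer: 5

Derivation:
After op 1 (cut(6)): [6 7 0 1 2 3 4 5]
After op 2 (cut(4)): [2 3 4 5 6 7 0 1]
After op 3 (reverse): [1 0 7 6 5 4 3 2]
Position 4: card 5.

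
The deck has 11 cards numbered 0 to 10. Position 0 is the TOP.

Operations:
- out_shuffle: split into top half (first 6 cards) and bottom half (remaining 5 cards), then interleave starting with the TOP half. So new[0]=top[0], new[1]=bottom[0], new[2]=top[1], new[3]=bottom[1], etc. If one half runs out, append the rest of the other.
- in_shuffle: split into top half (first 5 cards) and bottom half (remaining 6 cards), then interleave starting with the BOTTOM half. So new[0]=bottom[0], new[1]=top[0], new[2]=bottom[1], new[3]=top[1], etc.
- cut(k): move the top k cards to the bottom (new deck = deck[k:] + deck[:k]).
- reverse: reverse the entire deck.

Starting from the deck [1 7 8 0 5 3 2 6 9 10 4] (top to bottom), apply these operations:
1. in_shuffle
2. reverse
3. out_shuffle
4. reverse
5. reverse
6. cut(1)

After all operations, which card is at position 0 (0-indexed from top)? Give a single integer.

Answer: 6

Derivation:
After op 1 (in_shuffle): [3 1 2 7 6 8 9 0 10 5 4]
After op 2 (reverse): [4 5 10 0 9 8 6 7 2 1 3]
After op 3 (out_shuffle): [4 6 5 7 10 2 0 1 9 3 8]
After op 4 (reverse): [8 3 9 1 0 2 10 7 5 6 4]
After op 5 (reverse): [4 6 5 7 10 2 0 1 9 3 8]
After op 6 (cut(1)): [6 5 7 10 2 0 1 9 3 8 4]
Position 0: card 6.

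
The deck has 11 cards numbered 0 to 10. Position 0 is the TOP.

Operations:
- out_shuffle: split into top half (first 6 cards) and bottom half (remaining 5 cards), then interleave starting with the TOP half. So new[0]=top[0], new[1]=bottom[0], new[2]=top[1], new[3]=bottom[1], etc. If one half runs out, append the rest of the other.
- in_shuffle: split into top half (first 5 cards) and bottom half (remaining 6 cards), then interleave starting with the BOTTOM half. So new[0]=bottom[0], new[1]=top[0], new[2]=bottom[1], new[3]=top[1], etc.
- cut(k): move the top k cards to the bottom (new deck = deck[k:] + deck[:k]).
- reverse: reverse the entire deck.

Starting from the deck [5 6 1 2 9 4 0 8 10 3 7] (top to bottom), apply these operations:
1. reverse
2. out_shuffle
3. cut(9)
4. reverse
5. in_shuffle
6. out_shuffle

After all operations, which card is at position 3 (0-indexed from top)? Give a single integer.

After op 1 (reverse): [7 3 10 8 0 4 9 2 1 6 5]
After op 2 (out_shuffle): [7 9 3 2 10 1 8 6 0 5 4]
After op 3 (cut(9)): [5 4 7 9 3 2 10 1 8 6 0]
After op 4 (reverse): [0 6 8 1 10 2 3 9 7 4 5]
After op 5 (in_shuffle): [2 0 3 6 9 8 7 1 4 10 5]
After op 6 (out_shuffle): [2 7 0 1 3 4 6 10 9 5 8]
Position 3: card 1.

Answer: 1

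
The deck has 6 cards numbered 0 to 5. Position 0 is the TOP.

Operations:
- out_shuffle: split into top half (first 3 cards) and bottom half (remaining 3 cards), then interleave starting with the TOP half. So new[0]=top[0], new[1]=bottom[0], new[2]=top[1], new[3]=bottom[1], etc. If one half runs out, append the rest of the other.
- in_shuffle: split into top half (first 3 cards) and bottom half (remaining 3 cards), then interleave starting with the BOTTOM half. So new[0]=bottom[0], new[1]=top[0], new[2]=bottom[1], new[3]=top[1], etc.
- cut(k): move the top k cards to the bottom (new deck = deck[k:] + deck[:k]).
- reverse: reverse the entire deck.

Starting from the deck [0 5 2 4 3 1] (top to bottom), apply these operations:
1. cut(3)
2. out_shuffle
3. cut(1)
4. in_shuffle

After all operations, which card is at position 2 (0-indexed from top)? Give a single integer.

After op 1 (cut(3)): [4 3 1 0 5 2]
After op 2 (out_shuffle): [4 0 3 5 1 2]
After op 3 (cut(1)): [0 3 5 1 2 4]
After op 4 (in_shuffle): [1 0 2 3 4 5]
Position 2: card 2.

Answer: 2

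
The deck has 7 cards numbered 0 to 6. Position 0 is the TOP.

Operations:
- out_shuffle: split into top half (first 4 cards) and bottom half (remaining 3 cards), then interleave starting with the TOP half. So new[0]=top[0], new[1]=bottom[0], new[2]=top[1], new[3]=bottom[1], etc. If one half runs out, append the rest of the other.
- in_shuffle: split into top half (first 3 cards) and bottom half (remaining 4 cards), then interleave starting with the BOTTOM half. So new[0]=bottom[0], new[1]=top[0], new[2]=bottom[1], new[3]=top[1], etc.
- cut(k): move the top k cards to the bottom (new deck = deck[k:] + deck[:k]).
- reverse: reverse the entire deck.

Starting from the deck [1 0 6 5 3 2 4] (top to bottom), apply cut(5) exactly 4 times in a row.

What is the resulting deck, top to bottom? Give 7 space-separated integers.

After op 1 (cut(5)): [2 4 1 0 6 5 3]
After op 2 (cut(5)): [5 3 2 4 1 0 6]
After op 3 (cut(5)): [0 6 5 3 2 4 1]
After op 4 (cut(5)): [4 1 0 6 5 3 2]

Answer: 4 1 0 6 5 3 2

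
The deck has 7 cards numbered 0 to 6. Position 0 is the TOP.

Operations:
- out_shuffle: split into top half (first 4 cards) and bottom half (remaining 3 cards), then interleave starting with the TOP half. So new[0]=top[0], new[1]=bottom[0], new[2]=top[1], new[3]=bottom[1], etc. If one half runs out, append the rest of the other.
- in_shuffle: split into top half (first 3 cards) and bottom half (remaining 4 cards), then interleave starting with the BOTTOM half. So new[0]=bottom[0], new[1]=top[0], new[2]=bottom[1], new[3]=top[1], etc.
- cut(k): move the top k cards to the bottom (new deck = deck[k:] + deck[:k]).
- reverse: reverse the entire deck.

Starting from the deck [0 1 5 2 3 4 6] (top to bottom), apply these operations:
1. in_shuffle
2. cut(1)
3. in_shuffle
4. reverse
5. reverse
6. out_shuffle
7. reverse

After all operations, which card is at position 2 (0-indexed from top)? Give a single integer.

Answer: 5

Derivation:
After op 1 (in_shuffle): [2 0 3 1 4 5 6]
After op 2 (cut(1)): [0 3 1 4 5 6 2]
After op 3 (in_shuffle): [4 0 5 3 6 1 2]
After op 4 (reverse): [2 1 6 3 5 0 4]
After op 5 (reverse): [4 0 5 3 6 1 2]
After op 6 (out_shuffle): [4 6 0 1 5 2 3]
After op 7 (reverse): [3 2 5 1 0 6 4]
Position 2: card 5.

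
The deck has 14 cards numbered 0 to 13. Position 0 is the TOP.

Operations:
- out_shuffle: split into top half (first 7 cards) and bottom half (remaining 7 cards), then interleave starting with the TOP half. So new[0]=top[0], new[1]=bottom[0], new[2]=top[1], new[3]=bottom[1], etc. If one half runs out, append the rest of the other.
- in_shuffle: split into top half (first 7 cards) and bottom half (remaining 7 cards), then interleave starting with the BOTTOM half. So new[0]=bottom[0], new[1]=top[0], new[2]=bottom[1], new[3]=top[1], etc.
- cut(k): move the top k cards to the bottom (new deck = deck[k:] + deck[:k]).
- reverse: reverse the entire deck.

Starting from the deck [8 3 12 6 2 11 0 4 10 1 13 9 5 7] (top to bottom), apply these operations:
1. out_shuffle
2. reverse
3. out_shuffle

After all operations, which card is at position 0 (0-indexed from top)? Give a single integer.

Answer: 7

Derivation:
After op 1 (out_shuffle): [8 4 3 10 12 1 6 13 2 9 11 5 0 7]
After op 2 (reverse): [7 0 5 11 9 2 13 6 1 12 10 3 4 8]
After op 3 (out_shuffle): [7 6 0 1 5 12 11 10 9 3 2 4 13 8]
Position 0: card 7.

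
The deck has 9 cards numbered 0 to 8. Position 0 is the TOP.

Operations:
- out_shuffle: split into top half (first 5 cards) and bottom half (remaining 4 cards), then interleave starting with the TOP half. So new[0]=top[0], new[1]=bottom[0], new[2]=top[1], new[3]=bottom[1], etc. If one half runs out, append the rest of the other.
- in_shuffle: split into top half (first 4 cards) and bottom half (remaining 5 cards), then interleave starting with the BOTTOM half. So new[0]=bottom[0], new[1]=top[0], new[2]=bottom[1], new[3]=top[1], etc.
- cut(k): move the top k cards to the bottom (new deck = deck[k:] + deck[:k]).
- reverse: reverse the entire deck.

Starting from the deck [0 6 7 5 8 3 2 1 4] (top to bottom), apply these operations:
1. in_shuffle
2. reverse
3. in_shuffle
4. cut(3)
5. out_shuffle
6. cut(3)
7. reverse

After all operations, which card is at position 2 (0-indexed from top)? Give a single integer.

Answer: 5

Derivation:
After op 1 (in_shuffle): [8 0 3 6 2 7 1 5 4]
After op 2 (reverse): [4 5 1 7 2 6 3 0 8]
After op 3 (in_shuffle): [2 4 6 5 3 1 0 7 8]
After op 4 (cut(3)): [5 3 1 0 7 8 2 4 6]
After op 5 (out_shuffle): [5 8 3 2 1 4 0 6 7]
After op 6 (cut(3)): [2 1 4 0 6 7 5 8 3]
After op 7 (reverse): [3 8 5 7 6 0 4 1 2]
Position 2: card 5.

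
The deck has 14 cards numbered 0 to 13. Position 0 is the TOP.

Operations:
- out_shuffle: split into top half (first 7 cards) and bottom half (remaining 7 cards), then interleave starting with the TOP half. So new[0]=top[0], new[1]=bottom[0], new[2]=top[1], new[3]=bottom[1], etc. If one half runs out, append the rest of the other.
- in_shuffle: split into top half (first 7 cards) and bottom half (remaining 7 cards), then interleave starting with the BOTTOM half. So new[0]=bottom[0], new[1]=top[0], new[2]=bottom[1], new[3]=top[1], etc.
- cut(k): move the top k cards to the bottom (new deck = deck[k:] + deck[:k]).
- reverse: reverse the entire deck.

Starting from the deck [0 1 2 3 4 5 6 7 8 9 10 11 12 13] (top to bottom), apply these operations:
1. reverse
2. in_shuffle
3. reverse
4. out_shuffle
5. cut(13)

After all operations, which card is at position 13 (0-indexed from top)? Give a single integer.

After op 1 (reverse): [13 12 11 10 9 8 7 6 5 4 3 2 1 0]
After op 2 (in_shuffle): [6 13 5 12 4 11 3 10 2 9 1 8 0 7]
After op 3 (reverse): [7 0 8 1 9 2 10 3 11 4 12 5 13 6]
After op 4 (out_shuffle): [7 3 0 11 8 4 1 12 9 5 2 13 10 6]
After op 5 (cut(13)): [6 7 3 0 11 8 4 1 12 9 5 2 13 10]
Position 13: card 10.

Answer: 10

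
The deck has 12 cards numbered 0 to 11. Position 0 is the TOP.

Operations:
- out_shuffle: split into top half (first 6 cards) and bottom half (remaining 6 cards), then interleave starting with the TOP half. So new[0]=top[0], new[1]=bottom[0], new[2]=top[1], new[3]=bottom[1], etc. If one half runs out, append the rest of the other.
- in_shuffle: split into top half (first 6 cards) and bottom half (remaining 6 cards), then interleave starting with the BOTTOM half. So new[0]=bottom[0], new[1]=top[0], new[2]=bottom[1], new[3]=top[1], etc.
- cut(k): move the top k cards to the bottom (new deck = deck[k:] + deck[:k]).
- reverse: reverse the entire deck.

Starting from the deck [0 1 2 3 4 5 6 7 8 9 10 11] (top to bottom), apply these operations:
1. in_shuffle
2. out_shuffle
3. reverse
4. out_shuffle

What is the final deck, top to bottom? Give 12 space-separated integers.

Answer: 5 10 2 7 11 3 8 0 4 9 1 6

Derivation:
After op 1 (in_shuffle): [6 0 7 1 8 2 9 3 10 4 11 5]
After op 2 (out_shuffle): [6 9 0 3 7 10 1 4 8 11 2 5]
After op 3 (reverse): [5 2 11 8 4 1 10 7 3 0 9 6]
After op 4 (out_shuffle): [5 10 2 7 11 3 8 0 4 9 1 6]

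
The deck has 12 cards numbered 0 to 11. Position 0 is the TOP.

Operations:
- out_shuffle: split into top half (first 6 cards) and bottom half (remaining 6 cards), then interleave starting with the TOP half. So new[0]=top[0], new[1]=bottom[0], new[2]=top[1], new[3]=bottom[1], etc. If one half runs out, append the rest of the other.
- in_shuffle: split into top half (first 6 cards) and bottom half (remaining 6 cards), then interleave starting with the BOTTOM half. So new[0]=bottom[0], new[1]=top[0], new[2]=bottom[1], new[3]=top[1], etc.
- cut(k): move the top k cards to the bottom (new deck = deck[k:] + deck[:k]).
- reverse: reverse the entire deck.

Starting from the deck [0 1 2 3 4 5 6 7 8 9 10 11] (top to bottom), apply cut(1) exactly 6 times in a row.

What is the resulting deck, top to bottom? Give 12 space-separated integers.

After op 1 (cut(1)): [1 2 3 4 5 6 7 8 9 10 11 0]
After op 2 (cut(1)): [2 3 4 5 6 7 8 9 10 11 0 1]
After op 3 (cut(1)): [3 4 5 6 7 8 9 10 11 0 1 2]
After op 4 (cut(1)): [4 5 6 7 8 9 10 11 0 1 2 3]
After op 5 (cut(1)): [5 6 7 8 9 10 11 0 1 2 3 4]
After op 6 (cut(1)): [6 7 8 9 10 11 0 1 2 3 4 5]

Answer: 6 7 8 9 10 11 0 1 2 3 4 5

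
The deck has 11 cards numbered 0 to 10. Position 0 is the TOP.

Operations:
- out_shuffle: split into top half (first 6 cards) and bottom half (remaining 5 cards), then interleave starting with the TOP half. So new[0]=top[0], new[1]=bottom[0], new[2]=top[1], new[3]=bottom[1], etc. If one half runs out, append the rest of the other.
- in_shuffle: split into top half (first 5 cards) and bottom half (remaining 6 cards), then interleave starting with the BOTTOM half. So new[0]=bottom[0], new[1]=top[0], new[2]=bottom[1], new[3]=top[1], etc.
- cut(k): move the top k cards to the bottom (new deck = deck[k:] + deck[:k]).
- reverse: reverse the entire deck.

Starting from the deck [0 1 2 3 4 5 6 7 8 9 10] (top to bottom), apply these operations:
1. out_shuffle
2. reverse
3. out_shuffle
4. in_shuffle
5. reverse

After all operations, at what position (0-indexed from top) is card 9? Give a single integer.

After op 1 (out_shuffle): [0 6 1 7 2 8 3 9 4 10 5]
After op 2 (reverse): [5 10 4 9 3 8 2 7 1 6 0]
After op 3 (out_shuffle): [5 2 10 7 4 1 9 6 3 0 8]
After op 4 (in_shuffle): [1 5 9 2 6 10 3 7 0 4 8]
After op 5 (reverse): [8 4 0 7 3 10 6 2 9 5 1]
Card 9 is at position 8.

Answer: 8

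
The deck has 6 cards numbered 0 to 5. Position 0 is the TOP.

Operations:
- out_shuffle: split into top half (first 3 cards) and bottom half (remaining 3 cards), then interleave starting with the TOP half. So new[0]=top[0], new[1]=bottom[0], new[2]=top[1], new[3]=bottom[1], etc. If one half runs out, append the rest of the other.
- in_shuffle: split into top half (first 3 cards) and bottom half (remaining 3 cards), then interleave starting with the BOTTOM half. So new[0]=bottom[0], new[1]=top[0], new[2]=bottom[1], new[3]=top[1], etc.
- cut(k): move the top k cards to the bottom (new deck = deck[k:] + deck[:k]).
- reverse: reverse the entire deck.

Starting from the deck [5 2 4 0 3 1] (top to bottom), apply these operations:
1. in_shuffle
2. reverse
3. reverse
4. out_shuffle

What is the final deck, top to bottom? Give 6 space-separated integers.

After op 1 (in_shuffle): [0 5 3 2 1 4]
After op 2 (reverse): [4 1 2 3 5 0]
After op 3 (reverse): [0 5 3 2 1 4]
After op 4 (out_shuffle): [0 2 5 1 3 4]

Answer: 0 2 5 1 3 4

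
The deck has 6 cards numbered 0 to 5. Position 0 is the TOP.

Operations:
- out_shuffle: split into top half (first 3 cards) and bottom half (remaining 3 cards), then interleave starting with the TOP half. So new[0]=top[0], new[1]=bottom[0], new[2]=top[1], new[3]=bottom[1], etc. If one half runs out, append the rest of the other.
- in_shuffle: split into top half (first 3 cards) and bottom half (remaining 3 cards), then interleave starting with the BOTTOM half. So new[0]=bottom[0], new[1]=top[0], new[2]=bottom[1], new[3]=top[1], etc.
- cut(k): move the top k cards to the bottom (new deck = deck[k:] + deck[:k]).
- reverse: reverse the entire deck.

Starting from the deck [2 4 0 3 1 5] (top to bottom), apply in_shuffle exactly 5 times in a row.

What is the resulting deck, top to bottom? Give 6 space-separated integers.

After op 1 (in_shuffle): [3 2 1 4 5 0]
After op 2 (in_shuffle): [4 3 5 2 0 1]
After op 3 (in_shuffle): [2 4 0 3 1 5]
After op 4 (in_shuffle): [3 2 1 4 5 0]
After op 5 (in_shuffle): [4 3 5 2 0 1]

Answer: 4 3 5 2 0 1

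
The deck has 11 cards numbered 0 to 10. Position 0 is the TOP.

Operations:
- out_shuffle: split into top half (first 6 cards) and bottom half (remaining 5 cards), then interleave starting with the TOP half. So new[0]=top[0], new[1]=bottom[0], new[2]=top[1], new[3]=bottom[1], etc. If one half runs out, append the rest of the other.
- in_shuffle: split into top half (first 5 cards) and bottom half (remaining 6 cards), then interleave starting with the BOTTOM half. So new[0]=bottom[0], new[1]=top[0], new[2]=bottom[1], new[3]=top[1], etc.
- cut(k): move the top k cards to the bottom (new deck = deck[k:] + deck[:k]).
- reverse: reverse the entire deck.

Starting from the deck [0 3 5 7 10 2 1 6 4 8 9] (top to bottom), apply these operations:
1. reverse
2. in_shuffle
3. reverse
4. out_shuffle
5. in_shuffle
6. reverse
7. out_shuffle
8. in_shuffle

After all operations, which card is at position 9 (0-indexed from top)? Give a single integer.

After op 1 (reverse): [9 8 4 6 1 2 10 7 5 3 0]
After op 2 (in_shuffle): [2 9 10 8 7 4 5 6 3 1 0]
After op 3 (reverse): [0 1 3 6 5 4 7 8 10 9 2]
After op 4 (out_shuffle): [0 7 1 8 3 10 6 9 5 2 4]
After op 5 (in_shuffle): [10 0 6 7 9 1 5 8 2 3 4]
After op 6 (reverse): [4 3 2 8 5 1 9 7 6 0 10]
After op 7 (out_shuffle): [4 9 3 7 2 6 8 0 5 10 1]
After op 8 (in_shuffle): [6 4 8 9 0 3 5 7 10 2 1]
Position 9: card 2.

Answer: 2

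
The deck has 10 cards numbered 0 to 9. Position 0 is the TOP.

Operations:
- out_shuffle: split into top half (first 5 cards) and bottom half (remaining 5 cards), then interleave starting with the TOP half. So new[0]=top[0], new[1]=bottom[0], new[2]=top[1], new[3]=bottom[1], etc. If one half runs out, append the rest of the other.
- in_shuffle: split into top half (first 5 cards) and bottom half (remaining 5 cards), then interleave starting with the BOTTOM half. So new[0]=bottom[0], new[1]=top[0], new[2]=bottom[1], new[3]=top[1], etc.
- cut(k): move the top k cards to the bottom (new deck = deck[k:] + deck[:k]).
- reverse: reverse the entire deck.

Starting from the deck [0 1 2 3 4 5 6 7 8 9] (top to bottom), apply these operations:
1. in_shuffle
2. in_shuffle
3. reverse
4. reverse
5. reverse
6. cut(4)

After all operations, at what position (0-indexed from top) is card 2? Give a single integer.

Answer: 5

Derivation:
After op 1 (in_shuffle): [5 0 6 1 7 2 8 3 9 4]
After op 2 (in_shuffle): [2 5 8 0 3 6 9 1 4 7]
After op 3 (reverse): [7 4 1 9 6 3 0 8 5 2]
After op 4 (reverse): [2 5 8 0 3 6 9 1 4 7]
After op 5 (reverse): [7 4 1 9 6 3 0 8 5 2]
After op 6 (cut(4)): [6 3 0 8 5 2 7 4 1 9]
Card 2 is at position 5.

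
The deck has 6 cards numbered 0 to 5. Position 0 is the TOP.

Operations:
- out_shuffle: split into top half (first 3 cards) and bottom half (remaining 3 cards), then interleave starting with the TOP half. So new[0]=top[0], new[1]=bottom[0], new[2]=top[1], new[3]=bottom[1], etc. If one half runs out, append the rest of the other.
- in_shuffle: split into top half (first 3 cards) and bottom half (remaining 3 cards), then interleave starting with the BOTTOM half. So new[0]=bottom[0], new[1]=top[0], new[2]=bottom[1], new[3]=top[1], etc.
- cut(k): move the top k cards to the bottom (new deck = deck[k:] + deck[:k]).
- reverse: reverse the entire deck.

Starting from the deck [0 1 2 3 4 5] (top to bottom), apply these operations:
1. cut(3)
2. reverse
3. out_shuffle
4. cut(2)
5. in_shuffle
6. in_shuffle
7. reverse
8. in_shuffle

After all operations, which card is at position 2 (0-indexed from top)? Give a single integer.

After op 1 (cut(3)): [3 4 5 0 1 2]
After op 2 (reverse): [2 1 0 5 4 3]
After op 3 (out_shuffle): [2 5 1 4 0 3]
After op 4 (cut(2)): [1 4 0 3 2 5]
After op 5 (in_shuffle): [3 1 2 4 5 0]
After op 6 (in_shuffle): [4 3 5 1 0 2]
After op 7 (reverse): [2 0 1 5 3 4]
After op 8 (in_shuffle): [5 2 3 0 4 1]
Position 2: card 3.

Answer: 3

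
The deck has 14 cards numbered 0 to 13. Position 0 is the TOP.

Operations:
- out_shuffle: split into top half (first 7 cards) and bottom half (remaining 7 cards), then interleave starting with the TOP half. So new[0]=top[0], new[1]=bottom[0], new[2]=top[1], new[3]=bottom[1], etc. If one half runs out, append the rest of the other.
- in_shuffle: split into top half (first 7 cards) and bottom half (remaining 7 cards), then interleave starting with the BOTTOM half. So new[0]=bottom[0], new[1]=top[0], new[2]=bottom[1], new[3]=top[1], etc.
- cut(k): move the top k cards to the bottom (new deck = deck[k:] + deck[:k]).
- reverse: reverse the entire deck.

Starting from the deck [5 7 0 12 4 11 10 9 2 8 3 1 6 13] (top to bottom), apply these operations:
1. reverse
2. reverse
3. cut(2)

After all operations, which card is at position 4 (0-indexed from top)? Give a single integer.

Answer: 10

Derivation:
After op 1 (reverse): [13 6 1 3 8 2 9 10 11 4 12 0 7 5]
After op 2 (reverse): [5 7 0 12 4 11 10 9 2 8 3 1 6 13]
After op 3 (cut(2)): [0 12 4 11 10 9 2 8 3 1 6 13 5 7]
Position 4: card 10.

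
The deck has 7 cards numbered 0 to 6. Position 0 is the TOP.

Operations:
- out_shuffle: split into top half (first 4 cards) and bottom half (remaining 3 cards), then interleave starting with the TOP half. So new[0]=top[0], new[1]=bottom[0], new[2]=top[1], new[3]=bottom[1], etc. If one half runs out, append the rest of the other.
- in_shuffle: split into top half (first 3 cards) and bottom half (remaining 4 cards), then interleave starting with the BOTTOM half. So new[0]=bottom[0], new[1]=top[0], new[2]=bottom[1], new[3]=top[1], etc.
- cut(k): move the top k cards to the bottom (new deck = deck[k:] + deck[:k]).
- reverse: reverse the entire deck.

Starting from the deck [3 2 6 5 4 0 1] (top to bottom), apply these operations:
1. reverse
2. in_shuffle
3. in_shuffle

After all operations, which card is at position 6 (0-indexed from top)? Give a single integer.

Answer: 3

Derivation:
After op 1 (reverse): [1 0 4 5 6 2 3]
After op 2 (in_shuffle): [5 1 6 0 2 4 3]
After op 3 (in_shuffle): [0 5 2 1 4 6 3]
Position 6: card 3.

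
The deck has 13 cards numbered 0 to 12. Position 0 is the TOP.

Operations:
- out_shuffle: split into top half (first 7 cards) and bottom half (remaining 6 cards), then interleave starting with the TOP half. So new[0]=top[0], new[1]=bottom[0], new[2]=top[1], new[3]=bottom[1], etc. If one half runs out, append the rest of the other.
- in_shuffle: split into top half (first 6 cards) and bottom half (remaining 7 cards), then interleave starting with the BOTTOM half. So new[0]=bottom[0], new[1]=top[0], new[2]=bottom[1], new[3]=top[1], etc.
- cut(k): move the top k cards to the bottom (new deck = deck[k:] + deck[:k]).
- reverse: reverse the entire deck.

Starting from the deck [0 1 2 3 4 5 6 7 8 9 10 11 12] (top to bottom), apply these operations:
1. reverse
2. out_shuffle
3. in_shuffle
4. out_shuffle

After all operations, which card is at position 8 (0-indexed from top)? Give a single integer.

Answer: 8

Derivation:
After op 1 (reverse): [12 11 10 9 8 7 6 5 4 3 2 1 0]
After op 2 (out_shuffle): [12 5 11 4 10 3 9 2 8 1 7 0 6]
After op 3 (in_shuffle): [9 12 2 5 8 11 1 4 7 10 0 3 6]
After op 4 (out_shuffle): [9 4 12 7 2 10 5 0 8 3 11 6 1]
Position 8: card 8.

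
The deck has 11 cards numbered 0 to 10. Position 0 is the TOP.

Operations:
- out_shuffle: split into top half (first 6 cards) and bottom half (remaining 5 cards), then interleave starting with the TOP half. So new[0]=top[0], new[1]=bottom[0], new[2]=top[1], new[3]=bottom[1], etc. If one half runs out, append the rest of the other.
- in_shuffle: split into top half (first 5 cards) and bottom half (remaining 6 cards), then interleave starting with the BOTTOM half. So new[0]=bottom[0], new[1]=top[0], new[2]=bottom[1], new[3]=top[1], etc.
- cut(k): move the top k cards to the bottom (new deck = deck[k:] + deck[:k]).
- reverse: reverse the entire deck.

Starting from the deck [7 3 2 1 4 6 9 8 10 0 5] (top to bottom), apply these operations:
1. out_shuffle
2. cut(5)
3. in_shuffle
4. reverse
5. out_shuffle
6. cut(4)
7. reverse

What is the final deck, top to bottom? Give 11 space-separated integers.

Answer: 1 5 9 2 0 6 3 10 4 7 8

Derivation:
After op 1 (out_shuffle): [7 9 3 8 2 10 1 0 4 5 6]
After op 2 (cut(5)): [10 1 0 4 5 6 7 9 3 8 2]
After op 3 (in_shuffle): [6 10 7 1 9 0 3 4 8 5 2]
After op 4 (reverse): [2 5 8 4 3 0 9 1 7 10 6]
After op 5 (out_shuffle): [2 9 5 1 8 7 4 10 3 6 0]
After op 6 (cut(4)): [8 7 4 10 3 6 0 2 9 5 1]
After op 7 (reverse): [1 5 9 2 0 6 3 10 4 7 8]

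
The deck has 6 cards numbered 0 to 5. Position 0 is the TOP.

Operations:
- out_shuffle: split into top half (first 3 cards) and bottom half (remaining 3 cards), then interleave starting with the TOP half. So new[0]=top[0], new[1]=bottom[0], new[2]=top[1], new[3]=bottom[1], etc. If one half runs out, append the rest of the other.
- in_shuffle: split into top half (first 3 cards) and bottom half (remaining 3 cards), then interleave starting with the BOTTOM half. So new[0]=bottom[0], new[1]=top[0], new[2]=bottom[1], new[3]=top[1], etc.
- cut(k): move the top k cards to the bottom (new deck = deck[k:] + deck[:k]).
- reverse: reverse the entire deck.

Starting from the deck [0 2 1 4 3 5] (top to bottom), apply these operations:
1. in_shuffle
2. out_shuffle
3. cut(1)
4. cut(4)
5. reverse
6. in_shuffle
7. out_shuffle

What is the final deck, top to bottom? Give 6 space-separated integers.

After op 1 (in_shuffle): [4 0 3 2 5 1]
After op 2 (out_shuffle): [4 2 0 5 3 1]
After op 3 (cut(1)): [2 0 5 3 1 4]
After op 4 (cut(4)): [1 4 2 0 5 3]
After op 5 (reverse): [3 5 0 2 4 1]
After op 6 (in_shuffle): [2 3 4 5 1 0]
After op 7 (out_shuffle): [2 5 3 1 4 0]

Answer: 2 5 3 1 4 0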